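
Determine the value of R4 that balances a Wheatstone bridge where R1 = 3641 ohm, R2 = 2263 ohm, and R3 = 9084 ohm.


At balance: R1*R4 = R2*R3, so R4 = R2*R3/R1.
R4 = 2263 * 9084 / 3641
R4 = 20557092 / 3641
R4 = 5646.0 ohm

5646.0 ohm


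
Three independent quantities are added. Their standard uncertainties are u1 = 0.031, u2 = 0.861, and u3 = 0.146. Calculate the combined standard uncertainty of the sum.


For a sum of independent quantities, uc = sqrt(u1^2 + u2^2 + u3^2).
uc = sqrt(0.031^2 + 0.861^2 + 0.146^2)
uc = sqrt(0.000961 + 0.741321 + 0.021316)
uc = 0.8738

0.8738


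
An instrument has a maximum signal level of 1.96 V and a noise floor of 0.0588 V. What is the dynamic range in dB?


Dynamic range = 20 * log10(Vmax / Vnoise).
DR = 20 * log10(1.96 / 0.0588)
DR = 20 * log10(33.33)
DR = 30.46 dB

30.46 dB


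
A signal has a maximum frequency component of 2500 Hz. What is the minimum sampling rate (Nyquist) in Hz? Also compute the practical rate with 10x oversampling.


By Nyquist theorem, fs_min = 2 * fmax.
fs_min = 2 * 2500 = 5000 Hz
Practical rate = 10 * fs_min = 10 * 5000 = 50000 Hz

fs_min = 5000 Hz, fs_practical = 50000 Hz


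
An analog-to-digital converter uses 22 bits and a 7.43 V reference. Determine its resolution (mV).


The resolution (LSB) of an ADC is Vref / 2^n.
LSB = 7.43 / 2^22
LSB = 7.43 / 4194304
LSB = 1.77e-06 V = 0.00177145 mV

0.00177145 mV


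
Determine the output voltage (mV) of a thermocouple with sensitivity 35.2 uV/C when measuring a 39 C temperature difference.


The thermocouple output V = sensitivity * dT.
V = 35.2 uV/C * 39 C
V = 1372.8 uV
V = 1.373 mV

1.373 mV


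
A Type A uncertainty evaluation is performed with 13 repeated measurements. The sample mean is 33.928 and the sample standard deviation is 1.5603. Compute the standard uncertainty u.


The standard uncertainty for Type A evaluation is u = s / sqrt(n).
u = 1.5603 / sqrt(13)
u = 1.5603 / 3.6056
u = 0.4327

0.4327


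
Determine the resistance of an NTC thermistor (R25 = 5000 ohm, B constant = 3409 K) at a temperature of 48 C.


NTC thermistor equation: Rt = R25 * exp(B * (1/T - 1/T25)).
T in Kelvin: 321.15 K, T25 = 298.15 K
1/T - 1/T25 = 1/321.15 - 1/298.15 = -0.00024021
B * (1/T - 1/T25) = 3409 * -0.00024021 = -0.8189
Rt = 5000 * exp(-0.8189) = 2204.7 ohm

2204.7 ohm


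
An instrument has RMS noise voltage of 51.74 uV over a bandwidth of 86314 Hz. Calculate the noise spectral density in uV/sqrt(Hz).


Noise spectral density = Vrms / sqrt(BW).
NSD = 51.74 / sqrt(86314)
NSD = 51.74 / 293.7924
NSD = 0.1761 uV/sqrt(Hz)

0.1761 uV/sqrt(Hz)


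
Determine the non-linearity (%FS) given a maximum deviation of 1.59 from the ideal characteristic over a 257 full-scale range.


Linearity error = (max deviation / full scale) * 100%.
Linearity = (1.59 / 257) * 100
Linearity = 0.619 %FS

0.619 %FS


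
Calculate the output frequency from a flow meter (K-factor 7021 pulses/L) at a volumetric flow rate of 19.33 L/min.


Frequency = K * Q / 60 (converting L/min to L/s).
f = 7021 * 19.33 / 60
f = 135715.93 / 60
f = 2261.93 Hz

2261.93 Hz


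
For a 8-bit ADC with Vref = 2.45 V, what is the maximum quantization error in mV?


The maximum quantization error is +/- LSB/2.
LSB = Vref / 2^n = 2.45 / 256 = 0.00957031 V
Max error = LSB / 2 = 0.00957031 / 2 = 0.00478516 V
Max error = 4.7852 mV

4.7852 mV


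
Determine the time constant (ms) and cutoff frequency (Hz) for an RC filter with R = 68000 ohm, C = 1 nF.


Time constant: tau = R * C.
tau = 68000 * 1.00e-09 = 6.8e-05 s
tau = 0.068 ms
Cutoff frequency: fc = 1 / (2*pi*R*C).
fc = 1 / (2*pi*6.8e-05) = 2340.51 Hz

tau = 0.068 ms, fc = 2340.51 Hz


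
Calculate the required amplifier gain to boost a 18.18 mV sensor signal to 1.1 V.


Gain = Vout / Vin (converting to same units).
G = 1.1 V / 18.18 mV
G = 1100.0 mV / 18.18 mV
G = 60.51

60.51


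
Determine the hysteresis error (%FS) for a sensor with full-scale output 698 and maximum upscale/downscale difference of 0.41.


Hysteresis = (max difference / full scale) * 100%.
H = (0.41 / 698) * 100
H = 0.059 %FS

0.059 %FS


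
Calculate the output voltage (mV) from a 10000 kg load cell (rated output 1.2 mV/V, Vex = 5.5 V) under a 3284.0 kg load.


Vout = rated_output * Vex * (load / capacity).
Vout = 1.2 * 5.5 * (3284.0 / 10000)
Vout = 1.2 * 5.5 * 0.3284
Vout = 2.167 mV

2.167 mV


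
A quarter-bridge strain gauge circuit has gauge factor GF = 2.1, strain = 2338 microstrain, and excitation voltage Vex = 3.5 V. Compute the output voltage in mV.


Quarter bridge output: Vout = (GF * epsilon * Vex) / 4.
Vout = (2.1 * 2338e-6 * 3.5) / 4
Vout = 0.0171843 / 4 V
Vout = 0.00429607 V = 4.2961 mV

4.2961 mV


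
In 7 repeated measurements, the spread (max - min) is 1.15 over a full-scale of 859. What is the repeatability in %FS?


Repeatability = (spread / full scale) * 100%.
R = (1.15 / 859) * 100
R = 0.134 %FS

0.134 %FS


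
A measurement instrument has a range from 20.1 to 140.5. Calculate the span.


Span = upper range - lower range.
Span = 140.5 - (20.1)
Span = 120.4

120.4


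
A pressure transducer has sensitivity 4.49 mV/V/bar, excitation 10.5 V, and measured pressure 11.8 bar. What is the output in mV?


Output = sensitivity * Vex * P.
Vout = 4.49 * 10.5 * 11.8
Vout = 47.145 * 11.8
Vout = 556.31 mV

556.31 mV


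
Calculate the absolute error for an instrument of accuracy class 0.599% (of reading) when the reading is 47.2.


Absolute error = (accuracy% / 100) * reading.
Error = (0.599 / 100) * 47.2
Error = 0.00599 * 47.2
Error = 0.2827

0.2827


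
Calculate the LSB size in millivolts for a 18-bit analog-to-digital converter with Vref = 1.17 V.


The resolution (LSB) of an ADC is Vref / 2^n.
LSB = 1.17 / 2^18
LSB = 1.17 / 262144
LSB = 4.46e-06 V = 0.0044632 mV

0.0044632 mV


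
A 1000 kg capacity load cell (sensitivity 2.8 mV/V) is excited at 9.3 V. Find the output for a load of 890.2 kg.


Vout = rated_output * Vex * (load / capacity).
Vout = 2.8 * 9.3 * (890.2 / 1000)
Vout = 2.8 * 9.3 * 0.8902
Vout = 23.181 mV

23.181 mV


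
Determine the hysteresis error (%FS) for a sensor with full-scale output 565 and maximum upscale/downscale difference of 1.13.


Hysteresis = (max difference / full scale) * 100%.
H = (1.13 / 565) * 100
H = 0.2 %FS

0.2 %FS


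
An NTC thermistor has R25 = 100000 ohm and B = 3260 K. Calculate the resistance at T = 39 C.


NTC thermistor equation: Rt = R25 * exp(B * (1/T - 1/T25)).
T in Kelvin: 312.15 K, T25 = 298.15 K
1/T - 1/T25 = 1/312.15 - 1/298.15 = -0.00015043
B * (1/T - 1/T25) = 3260 * -0.00015043 = -0.4904
Rt = 100000 * exp(-0.4904) = 61238.3 ohm

61238.3 ohm


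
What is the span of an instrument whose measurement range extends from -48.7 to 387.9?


Span = upper range - lower range.
Span = 387.9 - (-48.7)
Span = 436.6

436.6


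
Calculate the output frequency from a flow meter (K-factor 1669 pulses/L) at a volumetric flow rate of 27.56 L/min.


Frequency = K * Q / 60 (converting L/min to L/s).
f = 1669 * 27.56 / 60
f = 45997.64 / 60
f = 766.63 Hz

766.63 Hz


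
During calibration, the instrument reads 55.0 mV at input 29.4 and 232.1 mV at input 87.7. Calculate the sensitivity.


Sensitivity = (y2 - y1) / (x2 - x1).
S = (232.1 - 55.0) / (87.7 - 29.4)
S = 177.1 / 58.3
S = 3.0377 mV/unit

3.0377 mV/unit


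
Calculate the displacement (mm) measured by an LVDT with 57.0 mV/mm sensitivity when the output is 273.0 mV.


Displacement = Vout / sensitivity.
d = 273.0 / 57.0
d = 4.789 mm

4.789 mm


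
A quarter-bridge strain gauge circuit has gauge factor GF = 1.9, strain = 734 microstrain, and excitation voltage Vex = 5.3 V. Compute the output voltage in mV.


Quarter bridge output: Vout = (GF * epsilon * Vex) / 4.
Vout = (1.9 * 734e-6 * 5.3) / 4
Vout = 0.00739138 / 4 V
Vout = 0.00184784 V = 1.8478 mV

1.8478 mV


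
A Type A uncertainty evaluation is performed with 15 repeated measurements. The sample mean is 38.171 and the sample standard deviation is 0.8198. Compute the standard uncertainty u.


The standard uncertainty for Type A evaluation is u = s / sqrt(n).
u = 0.8198 / sqrt(15)
u = 0.8198 / 3.873
u = 0.2117

0.2117


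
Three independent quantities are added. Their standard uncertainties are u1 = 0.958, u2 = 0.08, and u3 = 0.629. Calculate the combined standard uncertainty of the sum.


For a sum of independent quantities, uc = sqrt(u1^2 + u2^2 + u3^2).
uc = sqrt(0.958^2 + 0.08^2 + 0.629^2)
uc = sqrt(0.917764 + 0.0064 + 0.395641)
uc = 1.1488

1.1488


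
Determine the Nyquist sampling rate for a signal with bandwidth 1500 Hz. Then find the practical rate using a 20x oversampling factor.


By Nyquist theorem, fs_min = 2 * fmax.
fs_min = 2 * 1500 = 3000 Hz
Practical rate = 20 * fs_min = 20 * 3000 = 60000 Hz

fs_min = 3000 Hz, fs_practical = 60000 Hz


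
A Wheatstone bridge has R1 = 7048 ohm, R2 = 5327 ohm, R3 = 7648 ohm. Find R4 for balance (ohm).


At balance: R1*R4 = R2*R3, so R4 = R2*R3/R1.
R4 = 5327 * 7648 / 7048
R4 = 40740896 / 7048
R4 = 5780.49 ohm

5780.49 ohm


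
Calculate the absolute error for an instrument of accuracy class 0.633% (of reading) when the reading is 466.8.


Absolute error = (accuracy% / 100) * reading.
Error = (0.633 / 100) * 466.8
Error = 0.00633 * 466.8
Error = 2.9548

2.9548


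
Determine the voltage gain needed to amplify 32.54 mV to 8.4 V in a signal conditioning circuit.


Gain = Vout / Vin (converting to same units).
G = 8.4 V / 32.54 mV
G = 8400.0 mV / 32.54 mV
G = 258.14

258.14


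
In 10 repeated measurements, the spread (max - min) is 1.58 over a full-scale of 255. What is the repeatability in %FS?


Repeatability = (spread / full scale) * 100%.
R = (1.58 / 255) * 100
R = 0.62 %FS

0.62 %FS


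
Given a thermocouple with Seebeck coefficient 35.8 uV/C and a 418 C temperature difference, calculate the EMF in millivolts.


The thermocouple output V = sensitivity * dT.
V = 35.8 uV/C * 418 C
V = 14964.4 uV
V = 14.964 mV

14.964 mV


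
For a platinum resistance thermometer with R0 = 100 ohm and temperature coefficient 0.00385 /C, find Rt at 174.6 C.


The RTD equation: Rt = R0 * (1 + alpha * T).
Rt = 100 * (1 + 0.00385 * 174.6)
Rt = 100 * (1 + 0.67221)
Rt = 100 * 1.67221
Rt = 167.221 ohm

167.221 ohm


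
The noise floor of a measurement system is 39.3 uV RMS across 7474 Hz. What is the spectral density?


Noise spectral density = Vrms / sqrt(BW).
NSD = 39.3 / sqrt(7474)
NSD = 39.3 / 86.4523
NSD = 0.4546 uV/sqrt(Hz)

0.4546 uV/sqrt(Hz)


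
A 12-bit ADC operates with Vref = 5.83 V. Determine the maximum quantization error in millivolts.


The maximum quantization error is +/- LSB/2.
LSB = Vref / 2^n = 5.83 / 4096 = 0.00142334 V
Max error = LSB / 2 = 0.00142334 / 2 = 0.00071167 V
Max error = 0.7117 mV

0.7117 mV


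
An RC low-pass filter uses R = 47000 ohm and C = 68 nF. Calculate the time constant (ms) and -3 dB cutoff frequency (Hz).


Time constant: tau = R * C.
tau = 47000 * 6.80e-08 = 0.003196 s
tau = 3.196 ms
Cutoff frequency: fc = 1 / (2*pi*R*C).
fc = 1 / (2*pi*0.003196) = 49.8 Hz

tau = 3.196 ms, fc = 49.8 Hz


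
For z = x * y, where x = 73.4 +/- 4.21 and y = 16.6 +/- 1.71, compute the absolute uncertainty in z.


For a product z = x*y, the relative uncertainty is:
uz/z = sqrt((ux/x)^2 + (uy/y)^2)
Relative uncertainties: ux/x = 4.21/73.4 = 0.057357
uy/y = 1.71/16.6 = 0.103012
z = 73.4 * 16.6 = 1218.4
uz = 1218.4 * sqrt(0.057357^2 + 0.103012^2) = 143.659

143.659


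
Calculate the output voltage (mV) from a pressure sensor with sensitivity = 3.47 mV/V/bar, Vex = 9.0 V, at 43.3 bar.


Output = sensitivity * Vex * P.
Vout = 3.47 * 9.0 * 43.3
Vout = 31.23 * 43.3
Vout = 1352.26 mV

1352.26 mV


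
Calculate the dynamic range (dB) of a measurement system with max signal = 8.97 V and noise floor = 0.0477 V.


Dynamic range = 20 * log10(Vmax / Vnoise).
DR = 20 * log10(8.97 / 0.0477)
DR = 20 * log10(188.05)
DR = 45.49 dB

45.49 dB


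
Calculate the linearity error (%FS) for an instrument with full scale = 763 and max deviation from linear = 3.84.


Linearity error = (max deviation / full scale) * 100%.
Linearity = (3.84 / 763) * 100
Linearity = 0.503 %FS

0.503 %FS


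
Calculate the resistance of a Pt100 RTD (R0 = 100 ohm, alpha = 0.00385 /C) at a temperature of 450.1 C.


The RTD equation: Rt = R0 * (1 + alpha * T).
Rt = 100 * (1 + 0.00385 * 450.1)
Rt = 100 * (1 + 1.732885)
Rt = 100 * 2.732885
Rt = 273.289 ohm

273.289 ohm


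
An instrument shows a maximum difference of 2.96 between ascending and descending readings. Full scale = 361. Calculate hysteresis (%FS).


Hysteresis = (max difference / full scale) * 100%.
H = (2.96 / 361) * 100
H = 0.82 %FS

0.82 %FS


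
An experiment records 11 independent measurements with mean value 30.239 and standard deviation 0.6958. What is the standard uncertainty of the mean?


The standard uncertainty for Type A evaluation is u = s / sqrt(n).
u = 0.6958 / sqrt(11)
u = 0.6958 / 3.3166
u = 0.2098

0.2098


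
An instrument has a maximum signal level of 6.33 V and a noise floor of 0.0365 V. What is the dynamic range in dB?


Dynamic range = 20 * log10(Vmax / Vnoise).
DR = 20 * log10(6.33 / 0.0365)
DR = 20 * log10(173.42)
DR = 44.78 dB

44.78 dB


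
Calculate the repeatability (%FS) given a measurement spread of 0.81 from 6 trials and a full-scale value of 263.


Repeatability = (spread / full scale) * 100%.
R = (0.81 / 263) * 100
R = 0.308 %FS

0.308 %FS


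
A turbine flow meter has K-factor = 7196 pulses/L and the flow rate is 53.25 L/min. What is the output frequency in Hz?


Frequency = K * Q / 60 (converting L/min to L/s).
f = 7196 * 53.25 / 60
f = 383187.0 / 60
f = 6386.45 Hz

6386.45 Hz


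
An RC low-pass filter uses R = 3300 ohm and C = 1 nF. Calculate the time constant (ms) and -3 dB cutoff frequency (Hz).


Time constant: tau = R * C.
tau = 3300 * 1.00e-09 = 3.3e-06 s
tau = 0.0033 ms
Cutoff frequency: fc = 1 / (2*pi*R*C).
fc = 1 / (2*pi*3.3e-06) = 48228.77 Hz

tau = 0.0033 ms, fc = 48228.77 Hz


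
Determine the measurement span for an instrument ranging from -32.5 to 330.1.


Span = upper range - lower range.
Span = 330.1 - (-32.5)
Span = 362.6

362.6


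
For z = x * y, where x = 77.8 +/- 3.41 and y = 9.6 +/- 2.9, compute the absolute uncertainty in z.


For a product z = x*y, the relative uncertainty is:
uz/z = sqrt((ux/x)^2 + (uy/y)^2)
Relative uncertainties: ux/x = 3.41/77.8 = 0.04383
uy/y = 2.9/9.6 = 0.302083
z = 77.8 * 9.6 = 746.9
uz = 746.9 * sqrt(0.04383^2 + 0.302083^2) = 227.983

227.983


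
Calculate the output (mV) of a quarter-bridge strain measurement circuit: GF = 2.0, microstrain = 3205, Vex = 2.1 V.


Quarter bridge output: Vout = (GF * epsilon * Vex) / 4.
Vout = (2.0 * 3205e-6 * 2.1) / 4
Vout = 0.013461 / 4 V
Vout = 0.00336525 V = 3.3653 mV

3.3653 mV


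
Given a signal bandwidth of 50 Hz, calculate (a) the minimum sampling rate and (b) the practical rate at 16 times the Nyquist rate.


By Nyquist theorem, fs_min = 2 * fmax.
fs_min = 2 * 50 = 100 Hz
Practical rate = 16 * fs_min = 16 * 100 = 1600 Hz

fs_min = 100 Hz, fs_practical = 1600 Hz


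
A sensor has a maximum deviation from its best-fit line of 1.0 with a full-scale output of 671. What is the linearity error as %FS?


Linearity error = (max deviation / full scale) * 100%.
Linearity = (1.0 / 671) * 100
Linearity = 0.149 %FS

0.149 %FS


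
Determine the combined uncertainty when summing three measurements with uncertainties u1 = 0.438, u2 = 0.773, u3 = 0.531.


For a sum of independent quantities, uc = sqrt(u1^2 + u2^2 + u3^2).
uc = sqrt(0.438^2 + 0.773^2 + 0.531^2)
uc = sqrt(0.191844 + 0.597529 + 0.281961)
uc = 1.0351

1.0351


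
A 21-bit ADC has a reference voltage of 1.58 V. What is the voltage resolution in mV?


The resolution (LSB) of an ADC is Vref / 2^n.
LSB = 1.58 / 2^21
LSB = 1.58 / 2097152
LSB = 7.5e-07 V = 0.0007534 mV

0.0007534 mV


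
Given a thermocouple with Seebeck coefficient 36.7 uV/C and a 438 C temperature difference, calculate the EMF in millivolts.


The thermocouple output V = sensitivity * dT.
V = 36.7 uV/C * 438 C
V = 16074.6 uV
V = 16.075 mV

16.075 mV


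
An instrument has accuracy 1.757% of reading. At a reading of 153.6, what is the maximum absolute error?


Absolute error = (accuracy% / 100) * reading.
Error = (1.757 / 100) * 153.6
Error = 0.01757 * 153.6
Error = 2.6988

2.6988


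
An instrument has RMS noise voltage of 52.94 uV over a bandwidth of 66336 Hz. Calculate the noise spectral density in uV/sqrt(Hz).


Noise spectral density = Vrms / sqrt(BW).
NSD = 52.94 / sqrt(66336)
NSD = 52.94 / 257.5578
NSD = 0.2055 uV/sqrt(Hz)

0.2055 uV/sqrt(Hz)


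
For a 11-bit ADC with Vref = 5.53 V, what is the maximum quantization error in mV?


The maximum quantization error is +/- LSB/2.
LSB = Vref / 2^n = 5.53 / 2048 = 0.0027002 V
Max error = LSB / 2 = 0.0027002 / 2 = 0.0013501 V
Max error = 1.3501 mV

1.3501 mV


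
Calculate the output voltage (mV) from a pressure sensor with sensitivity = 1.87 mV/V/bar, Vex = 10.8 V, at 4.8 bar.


Output = sensitivity * Vex * P.
Vout = 1.87 * 10.8 * 4.8
Vout = 20.196 * 4.8
Vout = 96.94 mV

96.94 mV


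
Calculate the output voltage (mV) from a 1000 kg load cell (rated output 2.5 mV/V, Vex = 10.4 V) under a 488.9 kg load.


Vout = rated_output * Vex * (load / capacity).
Vout = 2.5 * 10.4 * (488.9 / 1000)
Vout = 2.5 * 10.4 * 0.4889
Vout = 12.711 mV

12.711 mV


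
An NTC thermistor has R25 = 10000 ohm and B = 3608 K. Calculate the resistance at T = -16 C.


NTC thermistor equation: Rt = R25 * exp(B * (1/T - 1/T25)).
T in Kelvin: 257.15 K, T25 = 298.15 K
1/T - 1/T25 = 1/257.15 - 1/298.15 = 0.00053476
B * (1/T - 1/T25) = 3608 * 0.00053476 = 1.9294
Rt = 10000 * exp(1.9294) = 68855.8 ohm

68855.8 ohm


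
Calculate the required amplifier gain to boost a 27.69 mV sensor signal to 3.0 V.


Gain = Vout / Vin (converting to same units).
G = 3.0 V / 27.69 mV
G = 3000.0 mV / 27.69 mV
G = 108.34

108.34


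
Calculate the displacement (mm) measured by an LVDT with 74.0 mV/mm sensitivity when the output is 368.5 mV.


Displacement = Vout / sensitivity.
d = 368.5 / 74.0
d = 4.98 mm

4.98 mm


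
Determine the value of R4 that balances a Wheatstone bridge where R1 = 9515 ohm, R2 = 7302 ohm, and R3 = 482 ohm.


At balance: R1*R4 = R2*R3, so R4 = R2*R3/R1.
R4 = 7302 * 482 / 9515
R4 = 3519564 / 9515
R4 = 369.9 ohm

369.9 ohm


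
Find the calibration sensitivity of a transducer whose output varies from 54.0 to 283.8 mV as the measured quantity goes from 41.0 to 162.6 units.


Sensitivity = (y2 - y1) / (x2 - x1).
S = (283.8 - 54.0) / (162.6 - 41.0)
S = 229.8 / 121.6
S = 1.8898 mV/unit

1.8898 mV/unit


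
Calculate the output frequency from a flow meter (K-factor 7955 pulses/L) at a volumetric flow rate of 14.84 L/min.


Frequency = K * Q / 60 (converting L/min to L/s).
f = 7955 * 14.84 / 60
f = 118052.2 / 60
f = 1967.54 Hz

1967.54 Hz


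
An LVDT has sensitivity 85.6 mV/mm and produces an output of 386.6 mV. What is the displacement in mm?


Displacement = Vout / sensitivity.
d = 386.6 / 85.6
d = 4.516 mm

4.516 mm


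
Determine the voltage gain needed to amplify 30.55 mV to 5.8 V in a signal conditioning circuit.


Gain = Vout / Vin (converting to same units).
G = 5.8 V / 30.55 mV
G = 5800.0 mV / 30.55 mV
G = 189.85

189.85


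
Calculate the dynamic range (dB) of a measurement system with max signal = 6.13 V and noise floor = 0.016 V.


Dynamic range = 20 * log10(Vmax / Vnoise).
DR = 20 * log10(6.13 / 0.016)
DR = 20 * log10(383.12)
DR = 51.67 dB

51.67 dB


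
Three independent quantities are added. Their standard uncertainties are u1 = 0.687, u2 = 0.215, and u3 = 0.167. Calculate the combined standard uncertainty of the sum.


For a sum of independent quantities, uc = sqrt(u1^2 + u2^2 + u3^2).
uc = sqrt(0.687^2 + 0.215^2 + 0.167^2)
uc = sqrt(0.471969 + 0.046225 + 0.027889)
uc = 0.739

0.739


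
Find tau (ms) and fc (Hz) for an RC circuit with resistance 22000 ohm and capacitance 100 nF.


Time constant: tau = R * C.
tau = 22000 * 1.00e-07 = 0.0022 s
tau = 2.2 ms
Cutoff frequency: fc = 1 / (2*pi*R*C).
fc = 1 / (2*pi*0.0022) = 72.34 Hz

tau = 2.2 ms, fc = 72.34 Hz


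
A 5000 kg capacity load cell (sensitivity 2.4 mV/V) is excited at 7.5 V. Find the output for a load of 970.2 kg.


Vout = rated_output * Vex * (load / capacity).
Vout = 2.4 * 7.5 * (970.2 / 5000)
Vout = 2.4 * 7.5 * 0.19404
Vout = 3.493 mV

3.493 mV


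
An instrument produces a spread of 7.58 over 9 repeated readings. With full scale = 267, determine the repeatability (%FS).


Repeatability = (spread / full scale) * 100%.
R = (7.58 / 267) * 100
R = 2.839 %FS

2.839 %FS


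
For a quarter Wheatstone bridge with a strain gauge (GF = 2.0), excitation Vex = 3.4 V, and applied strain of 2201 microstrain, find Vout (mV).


Quarter bridge output: Vout = (GF * epsilon * Vex) / 4.
Vout = (2.0 * 2201e-6 * 3.4) / 4
Vout = 0.0149668 / 4 V
Vout = 0.0037417 V = 3.7417 mV

3.7417 mV


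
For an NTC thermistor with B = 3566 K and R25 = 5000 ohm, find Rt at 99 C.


NTC thermistor equation: Rt = R25 * exp(B * (1/T - 1/T25)).
T in Kelvin: 372.15 K, T25 = 298.15 K
1/T - 1/T25 = 1/372.15 - 1/298.15 = -0.00066693
B * (1/T - 1/T25) = 3566 * -0.00066693 = -2.3783
Rt = 5000 * exp(-2.3783) = 463.6 ohm

463.6 ohm


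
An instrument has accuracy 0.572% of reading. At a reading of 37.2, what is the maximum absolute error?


Absolute error = (accuracy% / 100) * reading.
Error = (0.572 / 100) * 37.2
Error = 0.00572 * 37.2
Error = 0.2128

0.2128


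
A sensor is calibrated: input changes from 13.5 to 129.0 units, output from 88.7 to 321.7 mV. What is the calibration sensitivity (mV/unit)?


Sensitivity = (y2 - y1) / (x2 - x1).
S = (321.7 - 88.7) / (129.0 - 13.5)
S = 233.0 / 115.5
S = 2.0173 mV/unit

2.0173 mV/unit


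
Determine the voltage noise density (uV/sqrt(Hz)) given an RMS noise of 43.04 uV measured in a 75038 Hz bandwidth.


Noise spectral density = Vrms / sqrt(BW).
NSD = 43.04 / sqrt(75038)
NSD = 43.04 / 273.9306
NSD = 0.1571 uV/sqrt(Hz)

0.1571 uV/sqrt(Hz)


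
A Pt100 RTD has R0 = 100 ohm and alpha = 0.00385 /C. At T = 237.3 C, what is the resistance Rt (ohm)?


The RTD equation: Rt = R0 * (1 + alpha * T).
Rt = 100 * (1 + 0.00385 * 237.3)
Rt = 100 * (1 + 0.913605)
Rt = 100 * 1.913605
Rt = 191.361 ohm

191.361 ohm


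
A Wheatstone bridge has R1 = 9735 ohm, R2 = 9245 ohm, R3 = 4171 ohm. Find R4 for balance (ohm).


At balance: R1*R4 = R2*R3, so R4 = R2*R3/R1.
R4 = 9245 * 4171 / 9735
R4 = 38560895 / 9735
R4 = 3961.06 ohm

3961.06 ohm


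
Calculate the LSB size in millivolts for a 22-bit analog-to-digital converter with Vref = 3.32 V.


The resolution (LSB) of an ADC is Vref / 2^n.
LSB = 3.32 / 2^22
LSB = 3.32 / 4194304
LSB = 7.9e-07 V = 0.00079155 mV

0.00079155 mV


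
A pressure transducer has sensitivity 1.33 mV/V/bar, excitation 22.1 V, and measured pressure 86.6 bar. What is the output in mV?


Output = sensitivity * Vex * P.
Vout = 1.33 * 22.1 * 86.6
Vout = 29.393 * 86.6
Vout = 2545.43 mV

2545.43 mV


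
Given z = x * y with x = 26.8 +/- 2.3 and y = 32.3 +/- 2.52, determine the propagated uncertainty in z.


For a product z = x*y, the relative uncertainty is:
uz/z = sqrt((ux/x)^2 + (uy/y)^2)
Relative uncertainties: ux/x = 2.3/26.8 = 0.085821
uy/y = 2.52/32.3 = 0.078019
z = 26.8 * 32.3 = 865.6
uz = 865.6 * sqrt(0.085821^2 + 0.078019^2) = 100.4

100.4


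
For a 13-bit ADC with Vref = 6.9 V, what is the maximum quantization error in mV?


The maximum quantization error is +/- LSB/2.
LSB = Vref / 2^n = 6.9 / 8192 = 0.00084229 V
Max error = LSB / 2 = 0.00084229 / 2 = 0.00042114 V
Max error = 0.4211 mV

0.4211 mV


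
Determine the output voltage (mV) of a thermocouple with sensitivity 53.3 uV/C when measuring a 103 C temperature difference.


The thermocouple output V = sensitivity * dT.
V = 53.3 uV/C * 103 C
V = 5489.9 uV
V = 5.49 mV

5.49 mV


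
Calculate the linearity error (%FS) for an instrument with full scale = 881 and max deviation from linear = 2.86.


Linearity error = (max deviation / full scale) * 100%.
Linearity = (2.86 / 881) * 100
Linearity = 0.325 %FS

0.325 %FS


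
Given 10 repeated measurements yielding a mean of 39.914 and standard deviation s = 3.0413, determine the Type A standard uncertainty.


The standard uncertainty for Type A evaluation is u = s / sqrt(n).
u = 3.0413 / sqrt(10)
u = 3.0413 / 3.1623
u = 0.9617

0.9617


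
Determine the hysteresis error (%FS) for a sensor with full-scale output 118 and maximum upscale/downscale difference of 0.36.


Hysteresis = (max difference / full scale) * 100%.
H = (0.36 / 118) * 100
H = 0.305 %FS

0.305 %FS


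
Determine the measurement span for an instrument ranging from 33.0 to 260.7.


Span = upper range - lower range.
Span = 260.7 - (33.0)
Span = 227.7

227.7


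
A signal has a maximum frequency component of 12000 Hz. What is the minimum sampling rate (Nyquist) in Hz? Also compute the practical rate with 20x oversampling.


By Nyquist theorem, fs_min = 2 * fmax.
fs_min = 2 * 12000 = 24000 Hz
Practical rate = 20 * fs_min = 20 * 24000 = 480000 Hz

fs_min = 24000 Hz, fs_practical = 480000 Hz


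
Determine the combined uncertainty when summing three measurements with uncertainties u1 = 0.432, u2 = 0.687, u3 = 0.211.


For a sum of independent quantities, uc = sqrt(u1^2 + u2^2 + u3^2).
uc = sqrt(0.432^2 + 0.687^2 + 0.211^2)
uc = sqrt(0.186624 + 0.471969 + 0.044521)
uc = 0.8385

0.8385


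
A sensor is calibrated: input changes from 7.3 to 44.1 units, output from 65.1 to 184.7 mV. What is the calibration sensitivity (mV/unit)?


Sensitivity = (y2 - y1) / (x2 - x1).
S = (184.7 - 65.1) / (44.1 - 7.3)
S = 119.6 / 36.8
S = 3.25 mV/unit

3.25 mV/unit


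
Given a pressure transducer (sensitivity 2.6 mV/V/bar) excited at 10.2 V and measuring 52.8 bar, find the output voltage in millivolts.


Output = sensitivity * Vex * P.
Vout = 2.6 * 10.2 * 52.8
Vout = 26.52 * 52.8
Vout = 1400.26 mV

1400.26 mV


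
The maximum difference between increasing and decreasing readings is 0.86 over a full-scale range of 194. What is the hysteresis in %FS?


Hysteresis = (max difference / full scale) * 100%.
H = (0.86 / 194) * 100
H = 0.443 %FS

0.443 %FS


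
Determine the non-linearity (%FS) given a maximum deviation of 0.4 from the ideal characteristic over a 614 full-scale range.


Linearity error = (max deviation / full scale) * 100%.
Linearity = (0.4 / 614) * 100
Linearity = 0.065 %FS

0.065 %FS


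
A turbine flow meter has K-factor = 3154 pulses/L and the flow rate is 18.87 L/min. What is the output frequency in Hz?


Frequency = K * Q / 60 (converting L/min to L/s).
f = 3154 * 18.87 / 60
f = 59515.98 / 60
f = 991.93 Hz

991.93 Hz


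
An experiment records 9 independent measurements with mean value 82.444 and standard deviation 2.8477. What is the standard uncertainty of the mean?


The standard uncertainty for Type A evaluation is u = s / sqrt(n).
u = 2.8477 / sqrt(9)
u = 2.8477 / 3.0
u = 0.9492

0.9492


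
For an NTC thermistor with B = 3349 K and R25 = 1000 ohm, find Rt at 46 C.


NTC thermistor equation: Rt = R25 * exp(B * (1/T - 1/T25)).
T in Kelvin: 319.15 K, T25 = 298.15 K
1/T - 1/T25 = 1/319.15 - 1/298.15 = -0.00022069
B * (1/T - 1/T25) = 3349 * -0.00022069 = -0.7391
Rt = 1000 * exp(-0.7391) = 477.5 ohm

477.5 ohm


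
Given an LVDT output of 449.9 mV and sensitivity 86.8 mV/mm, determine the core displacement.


Displacement = Vout / sensitivity.
d = 449.9 / 86.8
d = 5.183 mm

5.183 mm


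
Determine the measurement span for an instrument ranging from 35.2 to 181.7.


Span = upper range - lower range.
Span = 181.7 - (35.2)
Span = 146.5

146.5


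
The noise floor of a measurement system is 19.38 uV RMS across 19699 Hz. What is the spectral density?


Noise spectral density = Vrms / sqrt(BW).
NSD = 19.38 / sqrt(19699)
NSD = 19.38 / 140.3531
NSD = 0.1381 uV/sqrt(Hz)

0.1381 uV/sqrt(Hz)


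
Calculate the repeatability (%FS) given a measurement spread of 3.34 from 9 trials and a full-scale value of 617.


Repeatability = (spread / full scale) * 100%.
R = (3.34 / 617) * 100
R = 0.541 %FS

0.541 %FS


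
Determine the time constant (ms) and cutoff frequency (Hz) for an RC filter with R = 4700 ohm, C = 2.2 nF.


Time constant: tau = R * C.
tau = 4700 * 2.20e-09 = 1.034e-05 s
tau = 0.0103 ms
Cutoff frequency: fc = 1 / (2*pi*R*C).
fc = 1 / (2*pi*1.034e-05) = 15392.16 Hz

tau = 0.0103 ms, fc = 15392.16 Hz


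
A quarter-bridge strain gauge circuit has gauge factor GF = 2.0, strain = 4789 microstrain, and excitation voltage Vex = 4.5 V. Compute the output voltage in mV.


Quarter bridge output: Vout = (GF * epsilon * Vex) / 4.
Vout = (2.0 * 4789e-6 * 4.5) / 4
Vout = 0.043101 / 4 V
Vout = 0.01077525 V = 10.7752 mV

10.7752 mV


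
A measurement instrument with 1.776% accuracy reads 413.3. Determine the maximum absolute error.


Absolute error = (accuracy% / 100) * reading.
Error = (1.776 / 100) * 413.3
Error = 0.01776 * 413.3
Error = 7.3402

7.3402


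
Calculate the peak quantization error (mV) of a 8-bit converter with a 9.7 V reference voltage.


The maximum quantization error is +/- LSB/2.
LSB = Vref / 2^n = 9.7 / 256 = 0.03789062 V
Max error = LSB / 2 = 0.03789062 / 2 = 0.01894531 V
Max error = 18.9453 mV

18.9453 mV


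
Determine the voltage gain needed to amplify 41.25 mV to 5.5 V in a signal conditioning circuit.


Gain = Vout / Vin (converting to same units).
G = 5.5 V / 41.25 mV
G = 5500.0 mV / 41.25 mV
G = 133.33

133.33


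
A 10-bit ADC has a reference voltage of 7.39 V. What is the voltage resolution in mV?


The resolution (LSB) of an ADC is Vref / 2^n.
LSB = 7.39 / 2^10
LSB = 7.39 / 1024
LSB = 0.0072168 V = 7.21679688 mV

7.21679688 mV


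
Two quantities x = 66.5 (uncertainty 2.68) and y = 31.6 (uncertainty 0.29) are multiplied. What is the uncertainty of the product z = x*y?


For a product z = x*y, the relative uncertainty is:
uz/z = sqrt((ux/x)^2 + (uy/y)^2)
Relative uncertainties: ux/x = 2.68/66.5 = 0.040301
uy/y = 0.29/31.6 = 0.009177
z = 66.5 * 31.6 = 2101.4
uz = 2101.4 * sqrt(0.040301^2 + 0.009177^2) = 86.856

86.856


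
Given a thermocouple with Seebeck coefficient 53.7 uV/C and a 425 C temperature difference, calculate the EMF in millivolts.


The thermocouple output V = sensitivity * dT.
V = 53.7 uV/C * 425 C
V = 22822.5 uV
V = 22.823 mV

22.823 mV


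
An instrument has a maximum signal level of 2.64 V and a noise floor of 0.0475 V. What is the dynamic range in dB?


Dynamic range = 20 * log10(Vmax / Vnoise).
DR = 20 * log10(2.64 / 0.0475)
DR = 20 * log10(55.58)
DR = 34.9 dB

34.9 dB


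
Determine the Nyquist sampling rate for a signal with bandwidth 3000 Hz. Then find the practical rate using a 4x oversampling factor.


By Nyquist theorem, fs_min = 2 * fmax.
fs_min = 2 * 3000 = 6000 Hz
Practical rate = 4 * fs_min = 4 * 6000 = 24000 Hz

fs_min = 6000 Hz, fs_practical = 24000 Hz


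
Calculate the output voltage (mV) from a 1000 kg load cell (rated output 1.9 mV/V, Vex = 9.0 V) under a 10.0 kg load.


Vout = rated_output * Vex * (load / capacity).
Vout = 1.9 * 9.0 * (10.0 / 1000)
Vout = 1.9 * 9.0 * 0.01
Vout = 0.171 mV

0.171 mV


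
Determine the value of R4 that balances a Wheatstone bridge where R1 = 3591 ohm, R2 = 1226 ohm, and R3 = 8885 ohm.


At balance: R1*R4 = R2*R3, so R4 = R2*R3/R1.
R4 = 1226 * 8885 / 3591
R4 = 10893010 / 3591
R4 = 3033.42 ohm

3033.42 ohm


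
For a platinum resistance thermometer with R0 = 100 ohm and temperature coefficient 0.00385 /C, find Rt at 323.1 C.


The RTD equation: Rt = R0 * (1 + alpha * T).
Rt = 100 * (1 + 0.00385 * 323.1)
Rt = 100 * (1 + 1.243935)
Rt = 100 * 2.243935
Rt = 224.394 ohm

224.394 ohm


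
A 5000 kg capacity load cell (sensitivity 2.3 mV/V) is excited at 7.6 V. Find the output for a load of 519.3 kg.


Vout = rated_output * Vex * (load / capacity).
Vout = 2.3 * 7.6 * (519.3 / 5000)
Vout = 2.3 * 7.6 * 0.10386
Vout = 1.815 mV

1.815 mV


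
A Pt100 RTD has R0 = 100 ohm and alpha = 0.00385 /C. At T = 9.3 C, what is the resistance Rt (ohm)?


The RTD equation: Rt = R0 * (1 + alpha * T).
Rt = 100 * (1 + 0.00385 * 9.3)
Rt = 100 * (1 + 0.035805)
Rt = 100 * 1.035805
Rt = 103.581 ohm

103.581 ohm


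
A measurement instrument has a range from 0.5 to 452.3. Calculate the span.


Span = upper range - lower range.
Span = 452.3 - (0.5)
Span = 451.8

451.8


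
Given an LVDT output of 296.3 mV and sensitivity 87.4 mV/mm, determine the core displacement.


Displacement = Vout / sensitivity.
d = 296.3 / 87.4
d = 3.39 mm

3.39 mm


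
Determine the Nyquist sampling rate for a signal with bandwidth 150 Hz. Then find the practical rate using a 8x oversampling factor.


By Nyquist theorem, fs_min = 2 * fmax.
fs_min = 2 * 150 = 300 Hz
Practical rate = 8 * fs_min = 8 * 300 = 2400 Hz

fs_min = 300 Hz, fs_practical = 2400 Hz


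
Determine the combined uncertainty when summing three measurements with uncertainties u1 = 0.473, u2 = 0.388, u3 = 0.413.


For a sum of independent quantities, uc = sqrt(u1^2 + u2^2 + u3^2).
uc = sqrt(0.473^2 + 0.388^2 + 0.413^2)
uc = sqrt(0.223729 + 0.150544 + 0.170569)
uc = 0.7381

0.7381


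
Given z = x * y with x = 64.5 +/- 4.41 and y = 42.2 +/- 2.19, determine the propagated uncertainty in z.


For a product z = x*y, the relative uncertainty is:
uz/z = sqrt((ux/x)^2 + (uy/y)^2)
Relative uncertainties: ux/x = 4.41/64.5 = 0.068372
uy/y = 2.19/42.2 = 0.051896
z = 64.5 * 42.2 = 2721.9
uz = 2721.9 * sqrt(0.068372^2 + 0.051896^2) = 233.638

233.638


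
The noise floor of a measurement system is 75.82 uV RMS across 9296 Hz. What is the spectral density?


Noise spectral density = Vrms / sqrt(BW).
NSD = 75.82 / sqrt(9296)
NSD = 75.82 / 96.4158
NSD = 0.7864 uV/sqrt(Hz)

0.7864 uV/sqrt(Hz)


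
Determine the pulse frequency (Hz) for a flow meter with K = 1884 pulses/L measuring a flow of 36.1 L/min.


Frequency = K * Q / 60 (converting L/min to L/s).
f = 1884 * 36.1 / 60
f = 68012.4 / 60
f = 1133.54 Hz

1133.54 Hz


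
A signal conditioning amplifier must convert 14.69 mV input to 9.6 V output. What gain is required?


Gain = Vout / Vin (converting to same units).
G = 9.6 V / 14.69 mV
G = 9600.0 mV / 14.69 mV
G = 653.51

653.51


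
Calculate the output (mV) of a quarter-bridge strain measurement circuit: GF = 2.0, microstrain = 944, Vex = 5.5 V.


Quarter bridge output: Vout = (GF * epsilon * Vex) / 4.
Vout = (2.0 * 944e-6 * 5.5) / 4
Vout = 0.010384 / 4 V
Vout = 0.002596 V = 2.596 mV

2.596 mV


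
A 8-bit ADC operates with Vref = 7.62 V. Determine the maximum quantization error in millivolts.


The maximum quantization error is +/- LSB/2.
LSB = Vref / 2^n = 7.62 / 256 = 0.02976563 V
Max error = LSB / 2 = 0.02976563 / 2 = 0.01488281 V
Max error = 14.8828 mV

14.8828 mV


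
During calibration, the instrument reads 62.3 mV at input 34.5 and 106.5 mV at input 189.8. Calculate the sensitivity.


Sensitivity = (y2 - y1) / (x2 - x1).
S = (106.5 - 62.3) / (189.8 - 34.5)
S = 44.2 / 155.3
S = 0.2846 mV/unit

0.2846 mV/unit


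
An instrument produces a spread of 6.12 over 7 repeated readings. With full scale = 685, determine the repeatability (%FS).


Repeatability = (spread / full scale) * 100%.
R = (6.12 / 685) * 100
R = 0.893 %FS

0.893 %FS


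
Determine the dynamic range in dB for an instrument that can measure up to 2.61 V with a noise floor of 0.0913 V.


Dynamic range = 20 * log10(Vmax / Vnoise).
DR = 20 * log10(2.61 / 0.0913)
DR = 20 * log10(28.59)
DR = 29.12 dB

29.12 dB


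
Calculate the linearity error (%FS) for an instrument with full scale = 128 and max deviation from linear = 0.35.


Linearity error = (max deviation / full scale) * 100%.
Linearity = (0.35 / 128) * 100
Linearity = 0.273 %FS

0.273 %FS


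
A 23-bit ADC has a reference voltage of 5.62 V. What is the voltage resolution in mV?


The resolution (LSB) of an ADC is Vref / 2^n.
LSB = 5.62 / 2^23
LSB = 5.62 / 8388608
LSB = 6.7e-07 V = 0.00066996 mV

0.00066996 mV


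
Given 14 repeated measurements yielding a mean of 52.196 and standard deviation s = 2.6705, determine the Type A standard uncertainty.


The standard uncertainty for Type A evaluation is u = s / sqrt(n).
u = 2.6705 / sqrt(14)
u = 2.6705 / 3.7417
u = 0.7137

0.7137


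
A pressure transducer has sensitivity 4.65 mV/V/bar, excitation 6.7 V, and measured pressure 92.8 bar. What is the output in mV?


Output = sensitivity * Vex * P.
Vout = 4.65 * 6.7 * 92.8
Vout = 31.155 * 92.8
Vout = 2891.18 mV

2891.18 mV


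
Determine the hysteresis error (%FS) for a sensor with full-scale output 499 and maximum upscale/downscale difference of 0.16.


Hysteresis = (max difference / full scale) * 100%.
H = (0.16 / 499) * 100
H = 0.032 %FS

0.032 %FS


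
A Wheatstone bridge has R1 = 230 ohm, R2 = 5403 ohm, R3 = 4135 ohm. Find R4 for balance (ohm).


At balance: R1*R4 = R2*R3, so R4 = R2*R3/R1.
R4 = 5403 * 4135 / 230
R4 = 22341405 / 230
R4 = 97136.54 ohm

97136.54 ohm


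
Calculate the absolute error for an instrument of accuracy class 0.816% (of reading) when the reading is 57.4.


Absolute error = (accuracy% / 100) * reading.
Error = (0.816 / 100) * 57.4
Error = 0.00816 * 57.4
Error = 0.4684

0.4684


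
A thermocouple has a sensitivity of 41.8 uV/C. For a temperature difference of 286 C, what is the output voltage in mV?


The thermocouple output V = sensitivity * dT.
V = 41.8 uV/C * 286 C
V = 11954.8 uV
V = 11.955 mV

11.955 mV


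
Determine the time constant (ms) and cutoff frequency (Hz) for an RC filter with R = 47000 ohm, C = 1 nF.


Time constant: tau = R * C.
tau = 47000 * 1.00e-09 = 4.7e-05 s
tau = 0.047 ms
Cutoff frequency: fc = 1 / (2*pi*R*C).
fc = 1 / (2*pi*4.7e-05) = 3386.28 Hz

tau = 0.047 ms, fc = 3386.28 Hz


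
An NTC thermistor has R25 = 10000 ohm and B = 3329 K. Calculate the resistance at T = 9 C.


NTC thermistor equation: Rt = R25 * exp(B * (1/T - 1/T25)).
T in Kelvin: 282.15 K, T25 = 298.15 K
1/T - 1/T25 = 1/282.15 - 1/298.15 = 0.0001902
B * (1/T - 1/T25) = 3329 * 0.0001902 = 0.6332
Rt = 10000 * exp(0.6332) = 18835.7 ohm

18835.7 ohm


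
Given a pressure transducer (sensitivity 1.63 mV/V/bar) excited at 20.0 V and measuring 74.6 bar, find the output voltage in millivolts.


Output = sensitivity * Vex * P.
Vout = 1.63 * 20.0 * 74.6
Vout = 32.6 * 74.6
Vout = 2431.96 mV

2431.96 mV


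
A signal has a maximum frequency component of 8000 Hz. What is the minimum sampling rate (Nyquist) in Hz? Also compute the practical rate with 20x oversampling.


By Nyquist theorem, fs_min = 2 * fmax.
fs_min = 2 * 8000 = 16000 Hz
Practical rate = 20 * fs_min = 20 * 16000 = 320000 Hz

fs_min = 16000 Hz, fs_practical = 320000 Hz


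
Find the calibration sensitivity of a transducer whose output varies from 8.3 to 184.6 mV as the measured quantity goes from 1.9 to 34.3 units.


Sensitivity = (y2 - y1) / (x2 - x1).
S = (184.6 - 8.3) / (34.3 - 1.9)
S = 176.3 / 32.4
S = 5.4414 mV/unit

5.4414 mV/unit


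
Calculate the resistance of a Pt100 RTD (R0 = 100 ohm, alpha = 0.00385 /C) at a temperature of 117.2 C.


The RTD equation: Rt = R0 * (1 + alpha * T).
Rt = 100 * (1 + 0.00385 * 117.2)
Rt = 100 * (1 + 0.45122)
Rt = 100 * 1.45122
Rt = 145.122 ohm

145.122 ohm


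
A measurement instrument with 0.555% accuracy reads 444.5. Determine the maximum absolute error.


Absolute error = (accuracy% / 100) * reading.
Error = (0.555 / 100) * 444.5
Error = 0.00555 * 444.5
Error = 2.467

2.467
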